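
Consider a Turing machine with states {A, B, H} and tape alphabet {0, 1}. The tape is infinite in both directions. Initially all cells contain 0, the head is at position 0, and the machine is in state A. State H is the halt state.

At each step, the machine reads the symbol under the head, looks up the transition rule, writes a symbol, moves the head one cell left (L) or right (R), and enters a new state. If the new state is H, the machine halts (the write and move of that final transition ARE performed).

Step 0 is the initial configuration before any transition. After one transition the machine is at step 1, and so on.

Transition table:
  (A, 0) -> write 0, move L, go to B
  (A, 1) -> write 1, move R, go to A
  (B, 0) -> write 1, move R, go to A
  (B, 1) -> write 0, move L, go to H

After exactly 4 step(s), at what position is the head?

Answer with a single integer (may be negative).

Answer: -2

Derivation:
Step 1: in state A at pos 0, read 0 -> (A,0)->write 0,move L,goto B. Now: state=B, head=-1, tape[-2..1]=0000 (head:  ^)
Step 2: in state B at pos -1, read 0 -> (B,0)->write 1,move R,goto A. Now: state=A, head=0, tape[-2..1]=0100 (head:   ^)
Step 3: in state A at pos 0, read 0 -> (A,0)->write 0,move L,goto B. Now: state=B, head=-1, tape[-2..1]=0100 (head:  ^)
Step 4: in state B at pos -1, read 1 -> (B,1)->write 0,move L,goto H. Now: state=H, head=-2, tape[-3..1]=00000 (head:  ^)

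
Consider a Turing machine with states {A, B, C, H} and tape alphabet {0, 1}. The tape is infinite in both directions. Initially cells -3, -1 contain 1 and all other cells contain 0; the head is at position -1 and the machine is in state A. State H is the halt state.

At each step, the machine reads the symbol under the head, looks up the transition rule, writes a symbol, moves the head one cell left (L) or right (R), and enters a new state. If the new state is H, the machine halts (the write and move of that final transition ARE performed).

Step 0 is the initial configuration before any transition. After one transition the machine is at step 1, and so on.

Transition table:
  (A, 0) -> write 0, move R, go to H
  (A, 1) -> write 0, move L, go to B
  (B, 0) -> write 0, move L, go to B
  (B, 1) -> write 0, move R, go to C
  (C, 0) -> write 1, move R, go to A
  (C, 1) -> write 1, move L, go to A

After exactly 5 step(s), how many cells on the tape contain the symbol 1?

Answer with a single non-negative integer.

Step 1: in state A at pos -1, read 1 -> (A,1)->write 0,move L,goto B. Now: state=B, head=-2, tape[-4..0]=01000 (head:   ^)
Step 2: in state B at pos -2, read 0 -> (B,0)->write 0,move L,goto B. Now: state=B, head=-3, tape[-4..0]=01000 (head:  ^)
Step 3: in state B at pos -3, read 1 -> (B,1)->write 0,move R,goto C. Now: state=C, head=-2, tape[-4..0]=00000 (head:   ^)
Step 4: in state C at pos -2, read 0 -> (C,0)->write 1,move R,goto A. Now: state=A, head=-1, tape[-4..0]=00100 (head:    ^)
Step 5: in state A at pos -1, read 0 -> (A,0)->write 0,move R,goto H. Now: state=H, head=0, tape[-4..1]=001000 (head:     ^)
Cells containing 1 after step 5: {-2} -> 1 cell(s)

Answer: 1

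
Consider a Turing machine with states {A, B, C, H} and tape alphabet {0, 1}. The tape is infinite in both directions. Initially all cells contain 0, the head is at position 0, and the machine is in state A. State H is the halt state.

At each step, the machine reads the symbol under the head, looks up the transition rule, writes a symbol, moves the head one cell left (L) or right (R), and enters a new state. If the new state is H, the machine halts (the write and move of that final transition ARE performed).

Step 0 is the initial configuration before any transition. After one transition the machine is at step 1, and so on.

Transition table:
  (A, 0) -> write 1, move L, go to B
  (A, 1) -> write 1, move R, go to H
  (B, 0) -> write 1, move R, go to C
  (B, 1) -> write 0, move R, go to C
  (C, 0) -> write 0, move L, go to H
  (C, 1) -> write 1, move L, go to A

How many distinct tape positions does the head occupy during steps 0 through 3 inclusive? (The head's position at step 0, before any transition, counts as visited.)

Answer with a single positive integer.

Step 1: in state A at pos 0, read 0 -> (A,0)->write 1,move L,goto B. Now: state=B, head=-1, tape[-2..1]=0010 (head:  ^)
Step 2: in state B at pos -1, read 0 -> (B,0)->write 1,move R,goto C. Now: state=C, head=0, tape[-2..1]=0110 (head:   ^)
Step 3: in state C at pos 0, read 1 -> (C,1)->write 1,move L,goto A. Now: state=A, head=-1, tape[-2..1]=0110 (head:  ^)
Head positions at steps 0..3: starting at 0, distinct positions visited = {-1, 0} -> 2 position(s)

Answer: 2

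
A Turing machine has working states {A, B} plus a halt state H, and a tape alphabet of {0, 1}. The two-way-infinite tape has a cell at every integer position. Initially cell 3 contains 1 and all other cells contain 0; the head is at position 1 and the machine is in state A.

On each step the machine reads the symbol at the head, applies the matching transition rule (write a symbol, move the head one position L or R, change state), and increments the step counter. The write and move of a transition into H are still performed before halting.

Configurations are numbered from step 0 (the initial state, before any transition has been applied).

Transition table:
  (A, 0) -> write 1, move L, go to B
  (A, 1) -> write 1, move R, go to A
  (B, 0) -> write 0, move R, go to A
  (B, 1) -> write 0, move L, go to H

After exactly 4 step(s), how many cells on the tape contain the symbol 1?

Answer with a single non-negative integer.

Step 1: in state A at pos 1, read 0 -> (A,0)->write 1,move L,goto B. Now: state=B, head=0, tape[-1..4]=001010 (head:  ^)
Step 2: in state B at pos 0, read 0 -> (B,0)->write 0,move R,goto A. Now: state=A, head=1, tape[-1..4]=001010 (head:   ^)
Step 3: in state A at pos 1, read 1 -> (A,1)->write 1,move R,goto A. Now: state=A, head=2, tape[-1..4]=001010 (head:    ^)
Step 4: in state A at pos 2, read 0 -> (A,0)->write 1,move L,goto B. Now: state=B, head=1, tape[-1..4]=001110 (head:   ^)
Cells containing 1 after step 4: {1, 2, 3} -> 3 cell(s)

Answer: 3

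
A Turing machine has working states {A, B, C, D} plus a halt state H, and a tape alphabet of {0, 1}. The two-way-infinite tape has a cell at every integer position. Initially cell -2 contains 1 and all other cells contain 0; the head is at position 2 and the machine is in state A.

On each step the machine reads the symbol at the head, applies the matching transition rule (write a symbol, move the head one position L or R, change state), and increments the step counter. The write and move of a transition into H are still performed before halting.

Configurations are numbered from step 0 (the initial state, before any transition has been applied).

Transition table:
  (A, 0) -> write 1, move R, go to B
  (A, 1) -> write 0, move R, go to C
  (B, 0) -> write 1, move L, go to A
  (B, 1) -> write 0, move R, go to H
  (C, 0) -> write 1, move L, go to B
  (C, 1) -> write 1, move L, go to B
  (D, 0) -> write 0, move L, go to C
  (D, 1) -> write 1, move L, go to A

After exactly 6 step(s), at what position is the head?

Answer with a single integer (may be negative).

Step 1: in state A at pos 2, read 0 -> (A,0)->write 1,move R,goto B. Now: state=B, head=3, tape[-3..4]=01000100 (head:       ^)
Step 2: in state B at pos 3, read 0 -> (B,0)->write 1,move L,goto A. Now: state=A, head=2, tape[-3..4]=01000110 (head:      ^)
Step 3: in state A at pos 2, read 1 -> (A,1)->write 0,move R,goto C. Now: state=C, head=3, tape[-3..4]=01000010 (head:       ^)
Step 4: in state C at pos 3, read 1 -> (C,1)->write 1,move L,goto B. Now: state=B, head=2, tape[-3..4]=01000010 (head:      ^)
Step 5: in state B at pos 2, read 0 -> (B,0)->write 1,move L,goto A. Now: state=A, head=1, tape[-3..4]=01000110 (head:     ^)
Step 6: in state A at pos 1, read 0 -> (A,0)->write 1,move R,goto B. Now: state=B, head=2, tape[-3..4]=01001110 (head:      ^)

Answer: 2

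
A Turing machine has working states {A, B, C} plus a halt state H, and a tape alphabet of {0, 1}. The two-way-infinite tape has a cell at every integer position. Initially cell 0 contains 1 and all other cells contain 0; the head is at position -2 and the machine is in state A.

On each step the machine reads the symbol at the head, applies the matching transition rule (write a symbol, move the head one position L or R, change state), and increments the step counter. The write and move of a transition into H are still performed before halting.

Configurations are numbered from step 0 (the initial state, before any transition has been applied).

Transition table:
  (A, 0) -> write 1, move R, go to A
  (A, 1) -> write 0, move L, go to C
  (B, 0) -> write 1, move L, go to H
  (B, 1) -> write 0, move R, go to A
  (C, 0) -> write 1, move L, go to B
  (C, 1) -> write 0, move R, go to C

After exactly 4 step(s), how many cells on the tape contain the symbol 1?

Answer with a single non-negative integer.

Answer: 1

Derivation:
Step 1: in state A at pos -2, read 0 -> (A,0)->write 1,move R,goto A. Now: state=A, head=-1, tape[-3..1]=01010 (head:   ^)
Step 2: in state A at pos -1, read 0 -> (A,0)->write 1,move R,goto A. Now: state=A, head=0, tape[-3..1]=01110 (head:    ^)
Step 3: in state A at pos 0, read 1 -> (A,1)->write 0,move L,goto C. Now: state=C, head=-1, tape[-3..1]=01100 (head:   ^)
Step 4: in state C at pos -1, read 1 -> (C,1)->write 0,move R,goto C. Now: state=C, head=0, tape[-3..1]=01000 (head:    ^)
Cells containing 1 after step 4: {-2} -> 1 cell(s)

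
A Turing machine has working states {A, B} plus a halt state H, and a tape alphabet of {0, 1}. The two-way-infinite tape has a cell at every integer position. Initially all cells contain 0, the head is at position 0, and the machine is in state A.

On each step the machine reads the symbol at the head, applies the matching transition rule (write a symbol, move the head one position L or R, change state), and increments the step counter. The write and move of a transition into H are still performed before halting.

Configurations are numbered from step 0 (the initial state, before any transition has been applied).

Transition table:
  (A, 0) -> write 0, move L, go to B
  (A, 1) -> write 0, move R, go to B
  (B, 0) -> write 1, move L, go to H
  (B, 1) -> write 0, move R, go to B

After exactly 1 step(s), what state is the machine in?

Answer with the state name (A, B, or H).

Step 1: in state A at pos 0, read 0 -> (A,0)->write 0,move L,goto B. Now: state=B, head=-1, tape[-2..1]=0000 (head:  ^)

Answer: B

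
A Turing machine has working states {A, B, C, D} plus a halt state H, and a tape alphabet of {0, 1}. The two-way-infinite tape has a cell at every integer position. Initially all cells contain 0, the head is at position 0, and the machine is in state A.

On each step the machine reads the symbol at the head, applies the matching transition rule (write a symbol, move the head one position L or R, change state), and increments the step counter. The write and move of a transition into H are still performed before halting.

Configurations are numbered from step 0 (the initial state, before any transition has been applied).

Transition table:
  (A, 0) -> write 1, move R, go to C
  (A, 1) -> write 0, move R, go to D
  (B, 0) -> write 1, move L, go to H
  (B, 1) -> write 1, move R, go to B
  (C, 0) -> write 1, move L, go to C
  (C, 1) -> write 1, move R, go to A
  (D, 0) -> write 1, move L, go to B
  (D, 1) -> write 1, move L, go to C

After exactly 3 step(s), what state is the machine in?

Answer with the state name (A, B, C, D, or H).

Step 1: in state A at pos 0, read 0 -> (A,0)->write 1,move R,goto C. Now: state=C, head=1, tape[-1..2]=0100 (head:   ^)
Step 2: in state C at pos 1, read 0 -> (C,0)->write 1,move L,goto C. Now: state=C, head=0, tape[-1..2]=0110 (head:  ^)
Step 3: in state C at pos 0, read 1 -> (C,1)->write 1,move R,goto A. Now: state=A, head=1, tape[-1..2]=0110 (head:   ^)

Answer: A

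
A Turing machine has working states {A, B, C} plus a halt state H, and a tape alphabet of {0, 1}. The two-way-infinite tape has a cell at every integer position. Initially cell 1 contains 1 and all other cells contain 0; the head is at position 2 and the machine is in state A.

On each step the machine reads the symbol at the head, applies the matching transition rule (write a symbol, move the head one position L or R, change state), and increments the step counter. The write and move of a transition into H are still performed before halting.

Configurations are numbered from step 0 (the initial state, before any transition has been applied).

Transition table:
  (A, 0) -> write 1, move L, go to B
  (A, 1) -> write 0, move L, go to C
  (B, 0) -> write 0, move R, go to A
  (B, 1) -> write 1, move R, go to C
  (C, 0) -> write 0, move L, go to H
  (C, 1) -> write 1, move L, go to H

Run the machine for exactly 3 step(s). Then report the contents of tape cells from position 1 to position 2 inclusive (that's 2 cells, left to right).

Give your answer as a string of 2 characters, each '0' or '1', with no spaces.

Step 1: in state A at pos 2, read 0 -> (A,0)->write 1,move L,goto B. Now: state=B, head=1, tape[0..3]=0110 (head:  ^)
Step 2: in state B at pos 1, read 1 -> (B,1)->write 1,move R,goto C. Now: state=C, head=2, tape[0..3]=0110 (head:   ^)
Step 3: in state C at pos 2, read 1 -> (C,1)->write 1,move L,goto H. Now: state=H, head=1, tape[0..3]=0110 (head:  ^)

Answer: 11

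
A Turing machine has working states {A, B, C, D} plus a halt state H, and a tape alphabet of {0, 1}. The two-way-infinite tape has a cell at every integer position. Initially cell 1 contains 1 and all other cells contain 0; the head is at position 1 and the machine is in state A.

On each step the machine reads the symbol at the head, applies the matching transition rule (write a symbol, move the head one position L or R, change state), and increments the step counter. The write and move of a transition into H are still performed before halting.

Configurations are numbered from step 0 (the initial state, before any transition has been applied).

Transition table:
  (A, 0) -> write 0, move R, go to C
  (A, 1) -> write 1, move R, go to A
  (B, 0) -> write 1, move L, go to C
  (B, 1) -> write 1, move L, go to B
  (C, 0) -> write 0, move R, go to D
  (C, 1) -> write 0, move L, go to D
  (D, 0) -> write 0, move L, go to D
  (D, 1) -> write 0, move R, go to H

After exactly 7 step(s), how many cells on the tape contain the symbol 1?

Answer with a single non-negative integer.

Answer: 0

Derivation:
Step 1: in state A at pos 1, read 1 -> (A,1)->write 1,move R,goto A. Now: state=A, head=2, tape[0..3]=0100 (head:   ^)
Step 2: in state A at pos 2, read 0 -> (A,0)->write 0,move R,goto C. Now: state=C, head=3, tape[0..4]=01000 (head:    ^)
Step 3: in state C at pos 3, read 0 -> (C,0)->write 0,move R,goto D. Now: state=D, head=4, tape[0..5]=010000 (head:     ^)
Step 4: in state D at pos 4, read 0 -> (D,0)->write 0,move L,goto D. Now: state=D, head=3, tape[0..5]=010000 (head:    ^)
Step 5: in state D at pos 3, read 0 -> (D,0)->write 0,move L,goto D. Now: state=D, head=2, tape[0..5]=010000 (head:   ^)
Step 6: in state D at pos 2, read 0 -> (D,0)->write 0,move L,goto D. Now: state=D, head=1, tape[0..5]=010000 (head:  ^)
Step 7: in state D at pos 1, read 1 -> (D,1)->write 0,move R,goto H. Now: state=H, head=2, tape[0..5]=000000 (head:   ^)
No cell contains 1 after step 7 -> 0 cell(s)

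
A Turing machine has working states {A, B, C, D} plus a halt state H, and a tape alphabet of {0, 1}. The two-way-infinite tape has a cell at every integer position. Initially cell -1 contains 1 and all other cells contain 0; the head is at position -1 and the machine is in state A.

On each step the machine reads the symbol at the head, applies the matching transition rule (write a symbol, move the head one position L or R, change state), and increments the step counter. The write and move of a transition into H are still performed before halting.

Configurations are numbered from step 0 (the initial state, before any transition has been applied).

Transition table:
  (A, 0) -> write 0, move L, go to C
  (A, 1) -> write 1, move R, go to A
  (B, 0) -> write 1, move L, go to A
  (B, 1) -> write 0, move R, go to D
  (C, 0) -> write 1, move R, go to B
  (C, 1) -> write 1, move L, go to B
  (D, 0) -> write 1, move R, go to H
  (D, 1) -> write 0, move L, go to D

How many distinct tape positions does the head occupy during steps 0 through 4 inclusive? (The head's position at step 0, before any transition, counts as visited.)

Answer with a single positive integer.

Answer: 4

Derivation:
Step 1: in state A at pos -1, read 1 -> (A,1)->write 1,move R,goto A. Now: state=A, head=0, tape[-2..1]=0100 (head:   ^)
Step 2: in state A at pos 0, read 0 -> (A,0)->write 0,move L,goto C. Now: state=C, head=-1, tape[-2..1]=0100 (head:  ^)
Step 3: in state C at pos -1, read 1 -> (C,1)->write 1,move L,goto B. Now: state=B, head=-2, tape[-3..1]=00100 (head:  ^)
Step 4: in state B at pos -2, read 0 -> (B,0)->write 1,move L,goto A. Now: state=A, head=-3, tape[-4..1]=001100 (head:  ^)
Head positions at steps 0..4: starting at -1, distinct positions visited = {-3, -2, -1, 0} -> 4 position(s)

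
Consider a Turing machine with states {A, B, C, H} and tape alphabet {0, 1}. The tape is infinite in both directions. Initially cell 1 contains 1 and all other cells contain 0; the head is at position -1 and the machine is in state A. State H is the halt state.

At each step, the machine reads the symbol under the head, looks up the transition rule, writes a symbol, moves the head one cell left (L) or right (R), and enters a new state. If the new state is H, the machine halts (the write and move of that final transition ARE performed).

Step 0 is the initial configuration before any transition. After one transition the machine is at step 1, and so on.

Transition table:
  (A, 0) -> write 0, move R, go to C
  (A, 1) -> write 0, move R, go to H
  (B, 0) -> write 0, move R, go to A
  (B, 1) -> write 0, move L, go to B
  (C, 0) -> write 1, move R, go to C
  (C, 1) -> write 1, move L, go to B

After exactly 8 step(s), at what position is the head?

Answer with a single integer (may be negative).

Step 1: in state A at pos -1, read 0 -> (A,0)->write 0,move R,goto C. Now: state=C, head=0, tape[-2..2]=00010 (head:   ^)
Step 2: in state C at pos 0, read 0 -> (C,0)->write 1,move R,goto C. Now: state=C, head=1, tape[-2..2]=00110 (head:    ^)
Step 3: in state C at pos 1, read 1 -> (C,1)->write 1,move L,goto B. Now: state=B, head=0, tape[-2..2]=00110 (head:   ^)
Step 4: in state B at pos 0, read 1 -> (B,1)->write 0,move L,goto B. Now: state=B, head=-1, tape[-2..2]=00010 (head:  ^)
Step 5: in state B at pos -1, read 0 -> (B,0)->write 0,move R,goto A. Now: state=A, head=0, tape[-2..2]=00010 (head:   ^)
Step 6: in state A at pos 0, read 0 -> (A,0)->write 0,move R,goto C. Now: state=C, head=1, tape[-2..2]=00010 (head:    ^)
Step 7: in state C at pos 1, read 1 -> (C,1)->write 1,move L,goto B. Now: state=B, head=0, tape[-2..2]=00010 (head:   ^)
Step 8: in state B at pos 0, read 0 -> (B,0)->write 0,move R,goto A. Now: state=A, head=1, tape[-2..2]=00010 (head:    ^)

Answer: 1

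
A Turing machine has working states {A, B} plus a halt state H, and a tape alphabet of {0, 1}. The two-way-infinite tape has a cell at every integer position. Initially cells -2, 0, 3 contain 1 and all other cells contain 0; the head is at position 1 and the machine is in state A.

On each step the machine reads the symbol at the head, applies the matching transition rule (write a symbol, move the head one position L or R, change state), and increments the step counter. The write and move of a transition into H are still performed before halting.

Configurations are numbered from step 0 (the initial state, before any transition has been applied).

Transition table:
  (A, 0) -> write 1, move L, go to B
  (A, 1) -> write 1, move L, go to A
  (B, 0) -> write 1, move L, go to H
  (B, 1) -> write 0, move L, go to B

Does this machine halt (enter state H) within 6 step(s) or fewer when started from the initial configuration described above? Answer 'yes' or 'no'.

Answer: yes

Derivation:
Step 1: in state A at pos 1, read 0 -> (A,0)->write 1,move L,goto B. Now: state=B, head=0, tape[-3..4]=01011010 (head:    ^)
Step 2: in state B at pos 0, read 1 -> (B,1)->write 0,move L,goto B. Now: state=B, head=-1, tape[-3..4]=01001010 (head:   ^)
Step 3: in state B at pos -1, read 0 -> (B,0)->write 1,move L,goto H. Now: state=H, head=-2, tape[-3..4]=01101010 (head:  ^)
State H reached at step 3; 3 <= 6 -> yes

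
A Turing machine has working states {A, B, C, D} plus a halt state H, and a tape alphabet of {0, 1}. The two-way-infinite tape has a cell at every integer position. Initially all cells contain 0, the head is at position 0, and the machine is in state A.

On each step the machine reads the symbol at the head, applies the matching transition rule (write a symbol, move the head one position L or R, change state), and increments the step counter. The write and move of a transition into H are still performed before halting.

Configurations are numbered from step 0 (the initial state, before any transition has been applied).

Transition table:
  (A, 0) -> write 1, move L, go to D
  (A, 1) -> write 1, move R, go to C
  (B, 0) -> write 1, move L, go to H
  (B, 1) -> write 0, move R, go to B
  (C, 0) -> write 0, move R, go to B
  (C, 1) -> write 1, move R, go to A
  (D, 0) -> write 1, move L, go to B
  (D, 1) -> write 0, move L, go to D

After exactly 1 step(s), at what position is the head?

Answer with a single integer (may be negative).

Answer: -1

Derivation:
Step 1: in state A at pos 0, read 0 -> (A,0)->write 1,move L,goto D. Now: state=D, head=-1, tape[-2..1]=0010 (head:  ^)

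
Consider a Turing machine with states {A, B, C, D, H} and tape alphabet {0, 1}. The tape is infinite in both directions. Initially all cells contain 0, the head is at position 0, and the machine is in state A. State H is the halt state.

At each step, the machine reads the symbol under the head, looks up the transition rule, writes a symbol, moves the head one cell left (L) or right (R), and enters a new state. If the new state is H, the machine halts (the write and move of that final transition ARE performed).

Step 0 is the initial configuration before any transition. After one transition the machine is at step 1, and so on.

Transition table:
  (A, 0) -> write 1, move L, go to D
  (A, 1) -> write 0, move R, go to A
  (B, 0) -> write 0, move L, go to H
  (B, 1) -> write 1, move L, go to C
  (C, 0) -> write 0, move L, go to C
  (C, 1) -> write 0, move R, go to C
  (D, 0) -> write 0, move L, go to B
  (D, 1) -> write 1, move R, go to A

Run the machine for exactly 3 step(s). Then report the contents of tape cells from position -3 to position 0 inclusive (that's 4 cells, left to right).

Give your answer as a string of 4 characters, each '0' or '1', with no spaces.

Answer: 0001

Derivation:
Step 1: in state A at pos 0, read 0 -> (A,0)->write 1,move L,goto D. Now: state=D, head=-1, tape[-2..1]=0010 (head:  ^)
Step 2: in state D at pos -1, read 0 -> (D,0)->write 0,move L,goto B. Now: state=B, head=-2, tape[-3..1]=00010 (head:  ^)
Step 3: in state B at pos -2, read 0 -> (B,0)->write 0,move L,goto H. Now: state=H, head=-3, tape[-4..1]=000010 (head:  ^)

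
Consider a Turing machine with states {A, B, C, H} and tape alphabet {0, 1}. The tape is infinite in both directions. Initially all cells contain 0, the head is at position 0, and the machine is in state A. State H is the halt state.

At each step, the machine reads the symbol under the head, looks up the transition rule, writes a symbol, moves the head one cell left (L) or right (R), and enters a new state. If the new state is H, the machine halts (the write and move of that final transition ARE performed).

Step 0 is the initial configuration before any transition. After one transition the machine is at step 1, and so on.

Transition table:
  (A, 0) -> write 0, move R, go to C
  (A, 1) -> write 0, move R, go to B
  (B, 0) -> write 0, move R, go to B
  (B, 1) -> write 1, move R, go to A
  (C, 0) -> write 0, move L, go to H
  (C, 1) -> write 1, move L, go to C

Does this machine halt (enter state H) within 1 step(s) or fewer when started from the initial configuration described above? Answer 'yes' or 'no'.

Answer: no

Derivation:
Step 1: in state A at pos 0, read 0 -> (A,0)->write 0,move R,goto C. Now: state=C, head=1, tape[-1..2]=0000 (head:   ^)
After 1 step(s): state = C (not H) -> not halted within 1 -> no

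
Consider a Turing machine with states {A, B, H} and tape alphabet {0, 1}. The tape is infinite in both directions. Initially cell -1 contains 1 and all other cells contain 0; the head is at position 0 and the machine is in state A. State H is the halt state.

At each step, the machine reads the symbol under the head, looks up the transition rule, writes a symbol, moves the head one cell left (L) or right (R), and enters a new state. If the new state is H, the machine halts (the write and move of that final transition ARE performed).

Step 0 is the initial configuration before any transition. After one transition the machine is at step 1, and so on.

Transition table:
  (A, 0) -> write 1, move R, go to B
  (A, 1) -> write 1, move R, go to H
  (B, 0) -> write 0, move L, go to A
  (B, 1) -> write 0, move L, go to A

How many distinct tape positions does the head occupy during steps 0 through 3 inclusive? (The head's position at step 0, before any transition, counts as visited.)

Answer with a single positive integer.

Step 1: in state A at pos 0, read 0 -> (A,0)->write 1,move R,goto B. Now: state=B, head=1, tape[-2..2]=01100 (head:    ^)
Step 2: in state B at pos 1, read 0 -> (B,0)->write 0,move L,goto A. Now: state=A, head=0, tape[-2..2]=01100 (head:   ^)
Step 3: in state A at pos 0, read 1 -> (A,1)->write 1,move R,goto H. Now: state=H, head=1, tape[-2..2]=01100 (head:    ^)
Head positions at steps 0..3: starting at 0, distinct positions visited = {0, 1} -> 2 position(s)

Answer: 2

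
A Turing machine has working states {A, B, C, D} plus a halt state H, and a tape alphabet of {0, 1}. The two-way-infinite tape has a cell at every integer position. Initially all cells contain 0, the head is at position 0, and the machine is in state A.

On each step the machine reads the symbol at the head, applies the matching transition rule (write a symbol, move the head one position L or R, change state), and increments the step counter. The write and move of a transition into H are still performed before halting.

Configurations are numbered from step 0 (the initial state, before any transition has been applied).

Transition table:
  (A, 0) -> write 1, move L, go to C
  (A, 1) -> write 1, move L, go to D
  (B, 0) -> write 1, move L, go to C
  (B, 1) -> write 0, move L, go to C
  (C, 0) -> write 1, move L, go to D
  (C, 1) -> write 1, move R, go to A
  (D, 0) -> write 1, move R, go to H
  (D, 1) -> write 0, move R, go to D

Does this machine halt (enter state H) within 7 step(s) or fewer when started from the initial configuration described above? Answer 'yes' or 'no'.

Step 1: in state A at pos 0, read 0 -> (A,0)->write 1,move L,goto C. Now: state=C, head=-1, tape[-2..1]=0010 (head:  ^)
Step 2: in state C at pos -1, read 0 -> (C,0)->write 1,move L,goto D. Now: state=D, head=-2, tape[-3..1]=00110 (head:  ^)
Step 3: in state D at pos -2, read 0 -> (D,0)->write 1,move R,goto H. Now: state=H, head=-1, tape[-3..1]=01110 (head:   ^)
State H reached at step 3; 3 <= 7 -> yes

Answer: yes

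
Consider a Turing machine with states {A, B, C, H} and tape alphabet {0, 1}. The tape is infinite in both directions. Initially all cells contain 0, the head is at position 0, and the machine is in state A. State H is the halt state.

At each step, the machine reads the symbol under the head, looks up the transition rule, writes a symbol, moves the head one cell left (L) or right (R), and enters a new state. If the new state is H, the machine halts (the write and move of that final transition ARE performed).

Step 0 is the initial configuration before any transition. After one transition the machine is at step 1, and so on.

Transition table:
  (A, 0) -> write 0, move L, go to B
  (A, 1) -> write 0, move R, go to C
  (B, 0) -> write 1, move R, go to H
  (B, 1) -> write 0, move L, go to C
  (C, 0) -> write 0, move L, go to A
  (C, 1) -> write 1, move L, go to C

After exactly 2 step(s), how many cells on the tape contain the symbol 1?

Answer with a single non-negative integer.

Step 1: in state A at pos 0, read 0 -> (A,0)->write 0,move L,goto B. Now: state=B, head=-1, tape[-2..1]=0000 (head:  ^)
Step 2: in state B at pos -1, read 0 -> (B,0)->write 1,move R,goto H. Now: state=H, head=0, tape[-2..1]=0100 (head:   ^)
Cells containing 1 after step 2: {-1} -> 1 cell(s)

Answer: 1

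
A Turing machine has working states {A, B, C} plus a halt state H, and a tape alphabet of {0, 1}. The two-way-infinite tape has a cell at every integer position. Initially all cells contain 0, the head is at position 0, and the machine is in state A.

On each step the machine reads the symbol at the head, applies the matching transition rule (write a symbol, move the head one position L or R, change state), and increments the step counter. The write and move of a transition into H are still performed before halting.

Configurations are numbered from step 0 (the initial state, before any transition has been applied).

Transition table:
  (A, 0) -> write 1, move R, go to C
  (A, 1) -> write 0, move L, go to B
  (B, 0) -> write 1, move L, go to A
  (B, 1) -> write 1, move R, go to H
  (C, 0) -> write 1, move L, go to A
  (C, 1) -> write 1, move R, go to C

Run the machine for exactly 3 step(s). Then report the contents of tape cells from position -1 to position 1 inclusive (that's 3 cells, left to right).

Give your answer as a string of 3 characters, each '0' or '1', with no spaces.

Step 1: in state A at pos 0, read 0 -> (A,0)->write 1,move R,goto C. Now: state=C, head=1, tape[-1..2]=0100 (head:   ^)
Step 2: in state C at pos 1, read 0 -> (C,0)->write 1,move L,goto A. Now: state=A, head=0, tape[-1..2]=0110 (head:  ^)
Step 3: in state A at pos 0, read 1 -> (A,1)->write 0,move L,goto B. Now: state=B, head=-1, tape[-2..2]=00010 (head:  ^)

Answer: 001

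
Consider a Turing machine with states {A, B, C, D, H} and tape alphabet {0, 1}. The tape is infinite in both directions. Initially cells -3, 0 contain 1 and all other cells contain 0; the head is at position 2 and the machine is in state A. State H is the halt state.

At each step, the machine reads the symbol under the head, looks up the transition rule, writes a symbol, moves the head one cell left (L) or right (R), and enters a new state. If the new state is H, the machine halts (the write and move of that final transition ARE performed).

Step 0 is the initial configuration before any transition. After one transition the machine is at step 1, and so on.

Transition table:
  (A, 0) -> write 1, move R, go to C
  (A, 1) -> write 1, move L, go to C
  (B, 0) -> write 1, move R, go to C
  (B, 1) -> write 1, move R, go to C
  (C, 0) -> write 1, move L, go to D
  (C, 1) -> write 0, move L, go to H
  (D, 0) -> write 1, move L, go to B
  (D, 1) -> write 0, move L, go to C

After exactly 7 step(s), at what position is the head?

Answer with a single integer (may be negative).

Step 1: in state A at pos 2, read 0 -> (A,0)->write 1,move R,goto C. Now: state=C, head=3, tape[-4..4]=010010100 (head:        ^)
Step 2: in state C at pos 3, read 0 -> (C,0)->write 1,move L,goto D. Now: state=D, head=2, tape[-4..4]=010010110 (head:       ^)
Step 3: in state D at pos 2, read 1 -> (D,1)->write 0,move L,goto C. Now: state=C, head=1, tape[-4..4]=010010010 (head:      ^)
Step 4: in state C at pos 1, read 0 -> (C,0)->write 1,move L,goto D. Now: state=D, head=0, tape[-4..4]=010011010 (head:     ^)
Step 5: in state D at pos 0, read 1 -> (D,1)->write 0,move L,goto C. Now: state=C, head=-1, tape[-4..4]=010001010 (head:    ^)
Step 6: in state C at pos -1, read 0 -> (C,0)->write 1,move L,goto D. Now: state=D, head=-2, tape[-4..4]=010101010 (head:   ^)
Step 7: in state D at pos -2, read 0 -> (D,0)->write 1,move L,goto B. Now: state=B, head=-3, tape[-4..4]=011101010 (head:  ^)

Answer: -3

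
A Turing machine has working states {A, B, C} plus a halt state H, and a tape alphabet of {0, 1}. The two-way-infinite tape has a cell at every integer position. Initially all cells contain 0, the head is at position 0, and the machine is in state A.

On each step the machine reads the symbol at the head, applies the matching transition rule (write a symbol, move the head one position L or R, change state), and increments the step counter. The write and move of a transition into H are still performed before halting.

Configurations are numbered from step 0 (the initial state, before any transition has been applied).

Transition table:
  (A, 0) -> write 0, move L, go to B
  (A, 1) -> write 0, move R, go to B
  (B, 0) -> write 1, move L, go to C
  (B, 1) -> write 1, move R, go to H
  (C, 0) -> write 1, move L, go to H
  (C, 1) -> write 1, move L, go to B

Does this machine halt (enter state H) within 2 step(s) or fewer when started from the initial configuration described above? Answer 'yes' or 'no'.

Answer: no

Derivation:
Step 1: in state A at pos 0, read 0 -> (A,0)->write 0,move L,goto B. Now: state=B, head=-1, tape[-2..1]=0000 (head:  ^)
Step 2: in state B at pos -1, read 0 -> (B,0)->write 1,move L,goto C. Now: state=C, head=-2, tape[-3..1]=00100 (head:  ^)
After 2 step(s): state = C (not H) -> not halted within 2 -> no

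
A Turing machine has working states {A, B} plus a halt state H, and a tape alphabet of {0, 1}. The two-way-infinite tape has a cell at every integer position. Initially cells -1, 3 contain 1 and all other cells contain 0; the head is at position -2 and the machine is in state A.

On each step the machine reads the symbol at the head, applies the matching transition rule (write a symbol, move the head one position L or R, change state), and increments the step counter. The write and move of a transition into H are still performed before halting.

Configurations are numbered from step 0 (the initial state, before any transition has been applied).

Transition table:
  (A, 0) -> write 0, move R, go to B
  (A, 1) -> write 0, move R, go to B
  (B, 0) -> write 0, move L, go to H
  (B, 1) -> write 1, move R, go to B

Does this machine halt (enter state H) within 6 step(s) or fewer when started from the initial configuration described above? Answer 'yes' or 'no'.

Step 1: in state A at pos -2, read 0 -> (A,0)->write 0,move R,goto B. Now: state=B, head=-1, tape[-3..4]=00100010 (head:   ^)
Step 2: in state B at pos -1, read 1 -> (B,1)->write 1,move R,goto B. Now: state=B, head=0, tape[-3..4]=00100010 (head:    ^)
Step 3: in state B at pos 0, read 0 -> (B,0)->write 0,move L,goto H. Now: state=H, head=-1, tape[-3..4]=00100010 (head:   ^)
State H reached at step 3; 3 <= 6 -> yes

Answer: yes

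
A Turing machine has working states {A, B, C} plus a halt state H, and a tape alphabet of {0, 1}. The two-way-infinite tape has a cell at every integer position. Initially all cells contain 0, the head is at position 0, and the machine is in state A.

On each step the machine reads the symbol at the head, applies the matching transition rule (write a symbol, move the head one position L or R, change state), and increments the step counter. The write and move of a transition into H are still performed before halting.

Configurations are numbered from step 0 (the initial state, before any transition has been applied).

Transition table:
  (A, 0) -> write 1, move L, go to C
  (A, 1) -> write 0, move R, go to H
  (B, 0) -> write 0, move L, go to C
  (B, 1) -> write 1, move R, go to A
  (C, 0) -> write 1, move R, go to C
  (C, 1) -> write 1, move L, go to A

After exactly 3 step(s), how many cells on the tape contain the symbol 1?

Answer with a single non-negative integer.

Step 1: in state A at pos 0, read 0 -> (A,0)->write 1,move L,goto C. Now: state=C, head=-1, tape[-2..1]=0010 (head:  ^)
Step 2: in state C at pos -1, read 0 -> (C,0)->write 1,move R,goto C. Now: state=C, head=0, tape[-2..1]=0110 (head:   ^)
Step 3: in state C at pos 0, read 1 -> (C,1)->write 1,move L,goto A. Now: state=A, head=-1, tape[-2..1]=0110 (head:  ^)
Cells containing 1 after step 3: {-1, 0} -> 2 cell(s)

Answer: 2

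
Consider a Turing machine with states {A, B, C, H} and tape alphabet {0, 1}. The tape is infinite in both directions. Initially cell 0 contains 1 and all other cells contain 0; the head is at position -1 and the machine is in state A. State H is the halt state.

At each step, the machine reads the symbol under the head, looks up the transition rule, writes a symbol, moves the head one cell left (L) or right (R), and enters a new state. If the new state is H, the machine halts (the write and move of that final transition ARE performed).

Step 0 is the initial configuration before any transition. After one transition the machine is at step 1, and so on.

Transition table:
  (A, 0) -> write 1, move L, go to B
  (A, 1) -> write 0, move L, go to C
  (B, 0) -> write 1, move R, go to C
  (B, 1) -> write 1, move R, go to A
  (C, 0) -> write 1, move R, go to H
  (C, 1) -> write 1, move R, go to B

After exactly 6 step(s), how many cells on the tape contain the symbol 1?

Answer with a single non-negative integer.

Answer: 4

Derivation:
Step 1: in state A at pos -1, read 0 -> (A,0)->write 1,move L,goto B. Now: state=B, head=-2, tape[-3..1]=00110 (head:  ^)
Step 2: in state B at pos -2, read 0 -> (B,0)->write 1,move R,goto C. Now: state=C, head=-1, tape[-3..1]=01110 (head:   ^)
Step 3: in state C at pos -1, read 1 -> (C,1)->write 1,move R,goto B. Now: state=B, head=0, tape[-3..1]=01110 (head:    ^)
Step 4: in state B at pos 0, read 1 -> (B,1)->write 1,move R,goto A. Now: state=A, head=1, tape[-3..2]=011100 (head:     ^)
Step 5: in state A at pos 1, read 0 -> (A,0)->write 1,move L,goto B. Now: state=B, head=0, tape[-3..2]=011110 (head:    ^)
Step 6: in state B at pos 0, read 1 -> (B,1)->write 1,move R,goto A. Now: state=A, head=1, tape[-3..2]=011110 (head:     ^)
Cells containing 1 after step 6: {-2, -1, 0, 1} -> 4 cell(s)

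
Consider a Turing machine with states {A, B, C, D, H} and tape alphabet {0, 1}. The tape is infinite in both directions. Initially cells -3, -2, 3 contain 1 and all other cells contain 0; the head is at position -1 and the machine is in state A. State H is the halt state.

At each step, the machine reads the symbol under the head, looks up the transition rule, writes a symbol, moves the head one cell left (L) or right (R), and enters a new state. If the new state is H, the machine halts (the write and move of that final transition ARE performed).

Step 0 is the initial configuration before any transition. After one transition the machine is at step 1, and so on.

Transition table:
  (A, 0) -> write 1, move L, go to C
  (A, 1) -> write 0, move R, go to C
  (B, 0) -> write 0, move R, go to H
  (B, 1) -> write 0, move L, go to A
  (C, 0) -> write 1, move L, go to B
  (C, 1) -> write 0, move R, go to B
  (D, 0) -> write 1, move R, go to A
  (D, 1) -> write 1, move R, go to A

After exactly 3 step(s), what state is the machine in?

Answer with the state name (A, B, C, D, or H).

Step 1: in state A at pos -1, read 0 -> (A,0)->write 1,move L,goto C. Now: state=C, head=-2, tape[-4..4]=011100010 (head:   ^)
Step 2: in state C at pos -2, read 1 -> (C,1)->write 0,move R,goto B. Now: state=B, head=-1, tape[-4..4]=010100010 (head:    ^)
Step 3: in state B at pos -1, read 1 -> (B,1)->write 0,move L,goto A. Now: state=A, head=-2, tape[-4..4]=010000010 (head:   ^)

Answer: A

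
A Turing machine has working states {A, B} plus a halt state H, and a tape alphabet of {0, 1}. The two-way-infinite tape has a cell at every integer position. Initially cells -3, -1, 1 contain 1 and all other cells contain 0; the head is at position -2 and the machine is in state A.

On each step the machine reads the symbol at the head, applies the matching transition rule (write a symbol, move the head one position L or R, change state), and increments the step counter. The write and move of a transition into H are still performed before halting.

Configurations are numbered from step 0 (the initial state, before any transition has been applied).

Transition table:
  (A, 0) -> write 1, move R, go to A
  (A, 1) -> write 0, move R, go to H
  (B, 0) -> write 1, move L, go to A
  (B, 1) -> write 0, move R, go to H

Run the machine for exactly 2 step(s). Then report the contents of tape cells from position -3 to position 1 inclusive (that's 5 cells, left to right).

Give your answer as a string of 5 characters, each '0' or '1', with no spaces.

Step 1: in state A at pos -2, read 0 -> (A,0)->write 1,move R,goto A. Now: state=A, head=-1, tape[-4..2]=0111010 (head:    ^)
Step 2: in state A at pos -1, read 1 -> (A,1)->write 0,move R,goto H. Now: state=H, head=0, tape[-4..2]=0110010 (head:     ^)

Answer: 11001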